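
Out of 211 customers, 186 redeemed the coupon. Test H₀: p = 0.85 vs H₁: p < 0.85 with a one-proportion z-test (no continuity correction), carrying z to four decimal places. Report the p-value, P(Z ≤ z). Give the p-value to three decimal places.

With x = 186 successes in n = 211, p̂ = 0.88152.
Under H₀, SE = √(p₀(1−p₀)/n) = √(0.85·0.15/211) = √0.000604265 = 0.024582.
z = (p̂ − p₀)/SE = (186/211 − 0.85)/0.024582 ≈ 1.2821.
p-value = P(Z ≤ z) with z = 1.2821 → 0.900.

p-value = 0.900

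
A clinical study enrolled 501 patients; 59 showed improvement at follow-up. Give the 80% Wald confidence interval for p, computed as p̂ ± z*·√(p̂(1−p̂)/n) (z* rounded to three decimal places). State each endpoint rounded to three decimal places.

(0.099, 0.136)

p̂ = 59/501 = 0.11776.
SE = √(p̂(1−p̂)/n) = √(0.103896/501) = 0.014401.
The 80% critical value is z* = 1.282.
Margin of error: 1.282 × 0.014401 = 0.01846.
Interval: 0.11776 ± 0.01846 → (0.099, 0.136).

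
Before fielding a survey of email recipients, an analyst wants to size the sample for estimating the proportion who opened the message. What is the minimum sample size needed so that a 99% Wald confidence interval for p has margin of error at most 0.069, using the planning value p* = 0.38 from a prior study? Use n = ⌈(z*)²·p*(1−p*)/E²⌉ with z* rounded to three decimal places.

For 99% confidence, z* = 2.576.
p*(1−p*) = 0.38·0.62 = 0.2356.
Required n before rounding: 6.635776 × 0.2356 / 0.069² = 328.374.
Rounding up, n = 329.

n = 329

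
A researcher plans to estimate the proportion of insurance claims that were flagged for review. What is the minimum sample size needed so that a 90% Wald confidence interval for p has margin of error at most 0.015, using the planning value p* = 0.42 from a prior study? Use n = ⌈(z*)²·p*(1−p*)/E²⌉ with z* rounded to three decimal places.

n = 2930

The 90% critical value is z* = 1.645.
p*(1−p*) = 0.2436.
(z*)²·p*(1−p*)/E² = 2.706025·0.2436/0.000225 = 2929.723.
Rounding up, n = 2930.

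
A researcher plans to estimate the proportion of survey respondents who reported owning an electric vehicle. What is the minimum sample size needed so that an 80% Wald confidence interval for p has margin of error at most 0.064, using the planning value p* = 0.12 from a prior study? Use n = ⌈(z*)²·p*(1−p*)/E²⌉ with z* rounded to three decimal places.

n = 43

The 80% critical value is z* = 1.282.
p*(1−p*) = 0.12·0.88 = 0.1056.
Required n before rounding: 1.643524 × 0.1056 / 0.064² = 42.372.
Rounding up, n = 43.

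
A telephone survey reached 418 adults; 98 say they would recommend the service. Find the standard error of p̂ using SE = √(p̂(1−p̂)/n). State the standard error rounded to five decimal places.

SE = 0.02072

Sample proportion p̂ = 98/418 = 0.23445.
p̂(1−p̂) = 0.23445·0.76555 = 0.179483.
Dividing by n and taking the root: √0.000429385 = 0.02072.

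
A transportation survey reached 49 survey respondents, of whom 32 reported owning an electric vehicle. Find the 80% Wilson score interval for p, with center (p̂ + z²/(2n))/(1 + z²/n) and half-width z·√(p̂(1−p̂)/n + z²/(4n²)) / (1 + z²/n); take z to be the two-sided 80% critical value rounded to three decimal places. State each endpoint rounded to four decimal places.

(0.5622, 0.7340)

Here p̂ = 32/49 = 0.65306 and z = 1.282 (z² = 1.643524).
Denominator 1 + z²/n = 1 + 1.643524/49 = 1.033541.
Center = (0.65306 + 0.016771)/1.033541 = 0.64809.
Radicand: p̂(1−p̂)/n + z²/(4n²) = 0.004623924 + 0.000171129 = 0.004795053.
Half-width = z·√(radicand)/denom = 1.282·0.069246/1.033541 = 0.08589.
So the interval runs from 0.5622 to 0.7340.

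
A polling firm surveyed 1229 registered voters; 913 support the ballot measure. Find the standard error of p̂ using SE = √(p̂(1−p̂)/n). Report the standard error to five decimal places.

SE = 0.01247

The sample proportion is 913/1229 = 0.74288.
p̂(1−p̂) = 0.74288·0.25712 = 0.191009.
Dividing by n and taking the root: √0.000155418 = 0.01247.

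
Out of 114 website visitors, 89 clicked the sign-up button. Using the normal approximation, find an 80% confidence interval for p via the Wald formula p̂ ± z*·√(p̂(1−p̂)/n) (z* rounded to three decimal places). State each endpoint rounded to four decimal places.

With x = 89 successes in n = 114, p̂ = 0.78070.
SE(p̂) = √(0.78070·0.21930/114) = 0.038753.
For 80% confidence, z* = 1.282.
Margin of error: 1.282 × 0.038753 = 0.04968.
CI: 0.78070 ± 0.04968 = (0.7310, 0.8304).

(0.7310, 0.8304)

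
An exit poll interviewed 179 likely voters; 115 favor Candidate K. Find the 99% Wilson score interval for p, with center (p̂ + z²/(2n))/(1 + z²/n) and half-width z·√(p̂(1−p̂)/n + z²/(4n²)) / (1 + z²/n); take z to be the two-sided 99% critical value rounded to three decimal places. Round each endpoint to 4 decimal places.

(0.5466, 0.7281)

p̂ = 115/179 = 0.64246; z = 2.576, so z² = 6.635776.
Denominator 1 + z²/n = 1 + 6.635776/179 = 1.037071.
Center = (0.64246 + 0.018536)/1.037071 = 0.63737.
Radicand: p̂(1−p̂)/n + z²/(4n²) = 0.001283272 + 0.000051776 = 0.001335048.
Half-width = z·√(radicand)/denom = 2.576·0.036538/1.037071 = 0.09076.
Interval: 0.63737 ± 0.09076 → (0.5466, 0.7281).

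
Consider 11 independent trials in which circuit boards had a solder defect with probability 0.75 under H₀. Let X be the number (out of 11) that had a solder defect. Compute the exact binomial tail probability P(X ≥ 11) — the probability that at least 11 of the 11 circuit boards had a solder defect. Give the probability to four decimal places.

X ~ Binomial(n=11, p=0.75).
P(X ≥ 11) = C(11,11)·0.75^11·0.25^0.
= 0.042235 = 0.0422.

P = 0.0422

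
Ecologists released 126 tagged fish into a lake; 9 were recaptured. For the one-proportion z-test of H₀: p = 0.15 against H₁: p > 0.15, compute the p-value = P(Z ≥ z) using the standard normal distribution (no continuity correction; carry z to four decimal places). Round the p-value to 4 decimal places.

p-value = 0.9932

With x = 9 successes in n = 126, p̂ = 0.07143.
Under H₀, SE = √(p₀(1−p₀)/n) = √(0.15·0.85/126) = √0.001011905 = 0.031810.
z = (p̂ − p₀)/SE = (9/126 − 0.15)/0.031810 ≈ -2.4700.
p-value = P(Z ≥ z) with z = -2.4700 → 0.9932.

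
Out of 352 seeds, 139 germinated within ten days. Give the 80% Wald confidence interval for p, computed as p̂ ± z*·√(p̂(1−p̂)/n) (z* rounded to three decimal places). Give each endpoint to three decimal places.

(0.361, 0.428)

The sample proportion is 139/352 = 0.39489.
SE(p̂) = √(0.39489·0.60511/352) = 0.026055.
For 80% confidence, z* = 1.282.
Margin of error: 1.282 × 0.026055 = 0.03340.
CI: 0.39489 ± 0.03340 = (0.361, 0.428).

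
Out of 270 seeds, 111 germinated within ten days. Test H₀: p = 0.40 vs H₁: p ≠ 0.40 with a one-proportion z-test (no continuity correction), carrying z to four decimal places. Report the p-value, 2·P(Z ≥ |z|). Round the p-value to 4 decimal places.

Sample proportion p̂ = 111/270 = 0.41111.
SE₀ = √(0.40·0.60/270) = 0.029814.
z = (p̂ − p₀)/SE = (111/270 − 0.40)/0.029814 ≈ 0.3727.
From the standard normal, 2·P(Z ≥ |z|) = 0.7094.

p-value = 0.7094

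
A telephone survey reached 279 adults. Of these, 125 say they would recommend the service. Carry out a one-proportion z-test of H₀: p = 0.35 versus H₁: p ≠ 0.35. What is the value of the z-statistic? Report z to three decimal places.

With x = 125 successes in n = 279, p̂ = 0.44803.
SE₀ = √(0.35·0.65/279) = 0.028555.
z = (0.44803 − 0.35)/0.028555 = 0.09803/0.028555 = 3.433.

z = 3.433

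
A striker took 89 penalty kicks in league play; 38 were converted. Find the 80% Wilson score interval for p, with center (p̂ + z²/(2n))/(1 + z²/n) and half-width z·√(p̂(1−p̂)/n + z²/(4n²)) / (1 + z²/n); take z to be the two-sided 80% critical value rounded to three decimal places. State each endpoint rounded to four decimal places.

p̂ = 38/89 = 0.42697; z = 1.282, so z² = 1.643524.
Denominator 1 + z²/n = 1 + 1.643524/89 = 1.018467.
Center = (0.42697 + 0.009233)/1.018467 = 0.42829.
Radicand: p̂(1−p̂)/n + z²/(4n²) = 0.002749057 + 0.000051872 = 0.002800929.
Half-width = z·√(radicand)/denom = 1.282·0.052924/1.018467 = 0.06662.
So the interval runs from 0.3617 to 0.4949.

(0.3617, 0.4949)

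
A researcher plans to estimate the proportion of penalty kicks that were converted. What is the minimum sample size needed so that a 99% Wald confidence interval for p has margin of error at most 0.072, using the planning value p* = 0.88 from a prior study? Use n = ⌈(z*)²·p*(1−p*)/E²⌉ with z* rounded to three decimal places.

For 99% confidence, z* = 2.576.
p*(1−p*) = 0.1056.
(z*)²·p*(1−p*)/E² = 6.635776·0.1056/0.005184 = 135.173.
⌈135.173⌉ = 136.

n = 136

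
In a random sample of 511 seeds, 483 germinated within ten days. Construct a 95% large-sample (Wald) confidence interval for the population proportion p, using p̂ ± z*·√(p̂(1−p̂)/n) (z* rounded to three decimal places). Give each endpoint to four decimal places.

(0.9255, 0.9649)

With x = 483 successes in n = 511, p̂ = 0.94521.
SE = √(p̂(1−p̂)/n) = √(0.051792/511) = 0.010067.
For 95% confidence, z* = 1.960.
Margin = 1.960·0.010067 = 0.01973.
Interval: 0.94521 ± 0.01973 → (0.9255, 0.9649).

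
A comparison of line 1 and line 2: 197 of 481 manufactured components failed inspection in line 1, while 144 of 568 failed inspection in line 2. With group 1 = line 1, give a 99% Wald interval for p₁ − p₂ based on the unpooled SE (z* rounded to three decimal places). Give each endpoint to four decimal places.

(0.0816, 0.2305)

p̂₁ = 0.40956, p̂₂ = 0.25352, so the observed difference is 0.15604.
Unpooled SE = √(p̂₁(1−p̂₁)/n₁ + p̂₂(1−p̂₂)/n₂) = √(0.000502747 + 0.000333183) = 0.028912.
For 99% confidence, z* = 2.576. Margin = 2.576·0.028912 = 0.07448.
CI: 0.15604 ± 0.07448 = (0.0816, 0.2305).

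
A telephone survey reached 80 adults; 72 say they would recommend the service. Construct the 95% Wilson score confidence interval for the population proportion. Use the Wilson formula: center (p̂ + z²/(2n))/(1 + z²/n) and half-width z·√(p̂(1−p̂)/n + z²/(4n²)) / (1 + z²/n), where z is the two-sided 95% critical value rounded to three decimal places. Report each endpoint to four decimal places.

(0.8149, 0.9485)

p̂ = 72/80 = 0.90000; z = 1.960, so z² = 3.841600.
1 + z²/n = 1.048020.
Adjusted center: (0.90000 + z²/(2n))/1.048020 = 0.88167.
Radicand: p̂(1−p̂)/n + z²/(4n²) = 0.001125000 + 0.000150062 = 0.001275062.
Half-width = z·√(radicand)/denom = 1.960·0.035708/1.048020 = 0.06678.
CI: 0.88167 ± 0.06678 = (0.8149, 0.9485).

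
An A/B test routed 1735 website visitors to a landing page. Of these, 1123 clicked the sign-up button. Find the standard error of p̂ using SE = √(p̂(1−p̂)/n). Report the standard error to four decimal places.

SE = 0.0115

The sample proportion is 1123/1735 = 0.64726.
p̂(1−p̂) = 0.64726·0.35274 = 0.228314.
SE = √(0.228314/1735) = √0.000131593 = 0.0115.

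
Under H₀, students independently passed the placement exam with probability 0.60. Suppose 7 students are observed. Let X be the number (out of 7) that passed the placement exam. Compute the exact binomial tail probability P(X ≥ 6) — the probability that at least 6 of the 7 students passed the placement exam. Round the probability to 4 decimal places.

X ~ Binomial(n=7, p=0.60).
P(X ≥ 6) = C(7,6)·0.60^6·0.40^1 + C(7,7)·0.60^7·0.40^0.
= 0.130637 + 0.027994 = 0.1586.

P = 0.1586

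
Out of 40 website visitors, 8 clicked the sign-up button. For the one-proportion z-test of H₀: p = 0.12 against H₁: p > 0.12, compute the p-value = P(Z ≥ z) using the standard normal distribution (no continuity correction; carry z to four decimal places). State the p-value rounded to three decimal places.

With x = 8 successes in n = 40, p̂ = 0.20000.
Null standard error: √(0.12·0.88/40) = √0.002640000 = 0.051381.
Test statistic (full precision, shown to 4 dp): z = (8/40 − 0.12)/SE₀ ≈ 1.5570.
From the standard normal, P(Z ≥ z) = 0.060.

p-value = 0.060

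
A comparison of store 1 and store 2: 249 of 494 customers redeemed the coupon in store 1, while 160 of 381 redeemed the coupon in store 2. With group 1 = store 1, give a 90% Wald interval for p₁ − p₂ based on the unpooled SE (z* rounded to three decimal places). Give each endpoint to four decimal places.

(0.0284, 0.1398)

p̂₁ = 249/494 = 0.50405, p̂₂ = 160/381 = 0.41995; p̂₁ − p̂₂ = 0.08410.
SE = √(0.000506040 + 0.000639348) = √0.001145388 = 0.033844.
The 90% critical value is z* = 1.645. Margin of error = 0.05567.
CI: 0.08410 ± 0.05567 = (0.0284, 0.1398).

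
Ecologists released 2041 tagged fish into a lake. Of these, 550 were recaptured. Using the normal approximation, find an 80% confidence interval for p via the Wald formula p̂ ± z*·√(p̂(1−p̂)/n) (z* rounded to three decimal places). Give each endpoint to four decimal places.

Sample proportion p̂ = 550/2041 = 0.26948.
Standard error of p̂: √(0.196859/2041) = √0.000096452 = 0.009821.
z* = 1.282 at the 80% level.
Margin of error: 1.282 × 0.009821 = 0.01259.
So the interval runs from 0.2569 to 0.2821.

(0.2569, 0.2821)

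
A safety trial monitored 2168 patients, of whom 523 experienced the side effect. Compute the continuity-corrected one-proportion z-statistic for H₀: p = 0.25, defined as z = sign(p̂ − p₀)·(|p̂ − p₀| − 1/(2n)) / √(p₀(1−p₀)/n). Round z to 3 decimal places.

Sample proportion p̂ = 523/2168 = 0.24124. p̂ − p₀ = -0.008764.
1/(2n) = 0.000231.
Corrected numerator: |-0.008764| − 0.000231 = 0.008533.
Under H₀, SE = √(p₀(1−p₀)/n) = √(0.25·0.75/2168) = √0.000086485 = 0.009300.
z = (−)0.008533/0.009300 = -0.918.

z = -0.918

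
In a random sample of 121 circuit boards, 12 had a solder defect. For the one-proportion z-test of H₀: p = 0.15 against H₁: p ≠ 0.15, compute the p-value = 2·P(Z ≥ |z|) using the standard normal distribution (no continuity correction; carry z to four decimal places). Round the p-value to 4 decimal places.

p-value = 0.1174

p̂ = 12/121 = 0.09917.
Under H₀, SE = √(p₀(1−p₀)/n) = √(0.15·0.85/121) = √0.001053719 = 0.032461.
Test statistic (full precision, shown to 4 dp): z = (12/121 − 0.15)/SE₀ ≈ -1.5658.
From the standard normal, 2·P(Z ≥ |z|) = 0.1174.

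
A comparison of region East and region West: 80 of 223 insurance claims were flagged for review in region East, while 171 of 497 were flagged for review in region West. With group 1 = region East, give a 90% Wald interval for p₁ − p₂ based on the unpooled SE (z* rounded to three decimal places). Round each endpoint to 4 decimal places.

(-0.0487, 0.0781)

p̂₁ = 0.35874, p̂₂ = 0.34406, so the observed difference is 0.01468.
Unpooled SE = √(p̂₁(1−p̂₁)/n₁ + p̂₂(1−p̂₂)/n₂) = √(0.001031600 + 0.000454093) = 0.038545.
For 90% confidence, z* = 1.645. Margin of error = 0.06341.
Interval: 0.01468 ± 0.06341 → (-0.0487, 0.0781).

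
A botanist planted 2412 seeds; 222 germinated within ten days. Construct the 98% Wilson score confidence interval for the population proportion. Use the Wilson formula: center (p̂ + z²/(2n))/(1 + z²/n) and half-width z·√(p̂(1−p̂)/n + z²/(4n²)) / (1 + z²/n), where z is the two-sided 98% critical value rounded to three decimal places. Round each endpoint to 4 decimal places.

(0.0792, 0.1067)

p̂ = 222/2412 = 0.09204; z = 2.326, so z² = 5.410276.
1 + z²/n = 1.002243.
Adjusted center: (0.09204 + z²/(2n))/1.002243 = 0.09295.
Radicand: p̂(1−p̂)/n + z²/(4n²) = 0.000034647 + 0.000000232 = 0.000034879.
Half-width = z·√(radicand)/denom = 2.326·0.005906/1.002243 = 0.01371.
So the interval runs from 0.0792 to 0.1067.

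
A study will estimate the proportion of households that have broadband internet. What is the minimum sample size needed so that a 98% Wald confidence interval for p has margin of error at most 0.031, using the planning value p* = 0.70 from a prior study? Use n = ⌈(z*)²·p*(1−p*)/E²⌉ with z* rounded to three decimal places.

n = 1183

The 98% critical value is z* = 2.326.
p*(1−p*) = 0.70·0.30 = 0.2100.
Required n before rounding: 5.410276 × 0.2100 / 0.031² = 1182.266.
Rounding up, n = 1183.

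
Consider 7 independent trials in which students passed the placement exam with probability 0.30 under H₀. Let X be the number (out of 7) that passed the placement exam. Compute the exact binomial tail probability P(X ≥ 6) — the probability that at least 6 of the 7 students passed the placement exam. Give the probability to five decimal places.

X is binomial with n = 7 and p = 0.30.
P(X ≥ 6) = C(7,6)·0.30^6·0.70^1 + C(7,7)·0.30^7·0.70^0.
= 0.003572 + 0.000219 = 0.00379.

P = 0.00379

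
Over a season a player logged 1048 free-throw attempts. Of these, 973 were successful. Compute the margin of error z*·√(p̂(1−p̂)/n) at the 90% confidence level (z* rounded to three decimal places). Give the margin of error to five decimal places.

Sample proportion p̂ = 973/1048 = 0.92844.
Standard error of p̂: √(0.066443/1048) = √0.000063400 = 0.007962.
The 90% critical value is z* = 1.645.
Margin of error = z*·SE = 1.645 × 0.007962 = 0.01310.

ME = 0.01310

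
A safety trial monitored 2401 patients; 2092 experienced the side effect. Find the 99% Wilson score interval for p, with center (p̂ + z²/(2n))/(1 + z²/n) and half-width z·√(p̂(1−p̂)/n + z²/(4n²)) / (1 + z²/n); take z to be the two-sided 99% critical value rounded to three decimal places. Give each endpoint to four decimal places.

(0.8527, 0.8879)

Here p̂ = 2092/2401 = 0.87130 and z = 2.576 (z² = 6.635776).
Denominator 1 + z²/n = 1 + 6.635776/2401 = 1.002764.
Center = (0.87130 + 0.001382)/1.002764 = 0.87028.
Radicand: p̂(1−p̂)/n + z²/(4n²) = 0.000046703 + 0.000000288 = 0.000046991.
Half-width = 2.576·√0.000046991/1.002764 = 0.01761.
Interval: 0.87028 ± 0.01761 → (0.8527, 0.8879).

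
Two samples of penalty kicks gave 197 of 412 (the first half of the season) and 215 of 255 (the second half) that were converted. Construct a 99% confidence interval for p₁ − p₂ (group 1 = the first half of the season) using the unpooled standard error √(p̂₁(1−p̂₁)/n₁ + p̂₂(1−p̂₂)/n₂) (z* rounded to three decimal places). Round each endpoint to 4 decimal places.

p̂₁ = 197/412 = 0.47816, p̂₂ = 215/255 = 0.84314; p̂₁ − p̂₂ = -0.36498.
SE = √(0.000605638 + 0.000518654) = √0.001124292 = 0.033530.
z* = 2.576 at the 99% level. Margin of error = 0.08637.
Interval: -0.36498 ± 0.08637 → (-0.4514, -0.2786).

(-0.4514, -0.2786)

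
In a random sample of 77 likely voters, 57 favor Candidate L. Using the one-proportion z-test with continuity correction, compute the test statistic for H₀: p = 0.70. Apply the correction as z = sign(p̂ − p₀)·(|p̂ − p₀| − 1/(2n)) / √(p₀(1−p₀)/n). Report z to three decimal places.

With x = 57 successes in n = 77, p̂ = 0.74026. p̂ − p₀ = 0.040260.
Continuity correction 1/(2n) = 1/154 = 0.006494.
Corrected numerator: |0.040260| − 0.006494 = 0.033766.
Under H₀, SE = √(p₀(1−p₀)/n) = √(0.70·0.30/77) = √0.002727273 = 0.052223.
z = +0.033766/0.052223 = 0.647.

z = 0.647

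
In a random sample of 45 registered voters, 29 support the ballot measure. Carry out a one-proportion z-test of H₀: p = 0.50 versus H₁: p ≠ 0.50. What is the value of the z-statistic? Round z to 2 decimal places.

z = 1.94

Sample proportion p̂ = 29/45 = 0.64444.
Null standard error: √(0.50·0.50/45) = √0.005555556 = 0.074536.
z = (0.64444 − 0.50)/0.074536 = 0.14444/0.074536 = 1.94.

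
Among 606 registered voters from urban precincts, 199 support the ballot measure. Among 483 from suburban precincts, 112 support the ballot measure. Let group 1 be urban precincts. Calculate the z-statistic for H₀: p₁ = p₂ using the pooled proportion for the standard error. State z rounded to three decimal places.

z = 3.502

p̂₁ = 199/606 = 0.32838, p̂₂ = 112/483 = 0.23188.
Pooled p̂ = (199+112)/(606+483) = 311/1089 = 0.28558.
Pooled SE = √[0.2040254·0.00372056] ≈ 0.027552.
z = 0.09650/0.027552 = 3.502.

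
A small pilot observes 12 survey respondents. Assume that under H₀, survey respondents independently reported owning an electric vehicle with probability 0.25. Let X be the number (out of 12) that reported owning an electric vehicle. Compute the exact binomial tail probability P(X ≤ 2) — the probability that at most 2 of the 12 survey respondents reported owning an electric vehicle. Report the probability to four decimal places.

P = 0.3907

X is binomial with n = 12 and p = 0.25.
P(X ≤ 2) = C(12,0)·0.25^0·0.75^12 + C(12,1)·0.25^1·0.75^11 + C(12,2)·0.25^2·0.75^10.
= 0.031676 + 0.126705 + 0.232293 = 0.3907.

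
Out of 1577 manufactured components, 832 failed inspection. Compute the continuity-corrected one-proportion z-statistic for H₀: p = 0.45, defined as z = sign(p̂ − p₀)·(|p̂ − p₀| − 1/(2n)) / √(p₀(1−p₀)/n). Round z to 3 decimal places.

z = 6.168

p̂ = 832/1577 = 0.52758. p̂ − p₀ = 0.077584.
Continuity correction 1/(2n) = 1/3154 = 0.000317.
Corrected numerator: |0.077584| − 0.000317 = 0.077267.
Null standard error: √(0.45·0.55/1577) = √0.000156944 = 0.012528.
z = (+)0.077267/0.012528 = 6.168.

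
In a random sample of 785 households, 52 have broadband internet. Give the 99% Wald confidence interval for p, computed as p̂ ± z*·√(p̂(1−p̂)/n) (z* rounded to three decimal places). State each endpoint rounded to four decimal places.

(0.0434, 0.0891)

Sample proportion p̂ = 52/785 = 0.06624.
Standard error of p̂: √(0.061854/785) = √0.000078795 = 0.008877.
For 99% confidence, z* = 2.576.
Margin = 2.576·0.008877 = 0.02287.
So the interval runs from 0.0434 to 0.0891.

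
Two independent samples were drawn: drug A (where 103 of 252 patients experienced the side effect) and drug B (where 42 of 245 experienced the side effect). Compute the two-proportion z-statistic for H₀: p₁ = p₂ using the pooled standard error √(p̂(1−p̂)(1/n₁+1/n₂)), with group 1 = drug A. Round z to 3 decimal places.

z = 5.818

p̂₁ = 103/252 = 0.40873, p̂₂ = 42/245 = 0.17143.
Pooling: p̂ = 145/497 = 0.29175.
SE = √[p̂(1−p̂)(1/n₁+1/n₂)] = √[0.29175·0.70825·(1/252+1/245)] ≈ 0.040784.
z = 0.23730/0.040784 = 5.818.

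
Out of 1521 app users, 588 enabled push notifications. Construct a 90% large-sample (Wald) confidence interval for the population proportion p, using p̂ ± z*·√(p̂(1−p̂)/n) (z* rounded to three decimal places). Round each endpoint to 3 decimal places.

The sample proportion is 588/1521 = 0.38659.
SE(p̂) = √(0.38659·0.61341/1521) = 0.012486.
The 90% critical value is z* = 1.645.
Margin of error: 1.645 × 0.012486 = 0.02054.
CI: 0.38659 ± 0.02054 = (0.366, 0.407).

(0.366, 0.407)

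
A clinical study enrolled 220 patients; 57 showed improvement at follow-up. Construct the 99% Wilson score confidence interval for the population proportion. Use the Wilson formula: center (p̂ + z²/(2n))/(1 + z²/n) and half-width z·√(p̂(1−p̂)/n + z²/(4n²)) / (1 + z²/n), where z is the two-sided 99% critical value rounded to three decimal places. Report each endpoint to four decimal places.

Here p̂ = 57/220 = 0.25909 and z = 2.576 (z² = 6.635776).
Denominator 1 + z²/n = 1 + 6.635776/220 = 1.030163.
Center = (0.25909 + 0.015081)/1.030163 = 0.26614.
Radicand: p̂(1−p̂)/n + z²/(4n²) = 0.000872558 + 0.000034276 = 0.000906834.
Half-width = 2.576·√0.000906834/1.030163 = 0.07530.
Interval: 0.26614 ± 0.07530 → (0.1908, 0.3414).

(0.1908, 0.3414)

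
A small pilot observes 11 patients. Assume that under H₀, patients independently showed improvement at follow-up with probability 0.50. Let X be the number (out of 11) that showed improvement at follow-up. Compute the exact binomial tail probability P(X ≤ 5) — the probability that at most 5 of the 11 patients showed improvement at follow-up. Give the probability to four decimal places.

X is binomial with n = 11 and p = 0.50.
P(X ≤ 5) = Σ_{j=0}^{5} C(11,j)·0.50^j·0.50^{11−j}.
= 0.000488 + 0.005371 + 0.026855 + 0.080566 + 0.161133 + 0.225586 = 0.5000.

P = 0.5000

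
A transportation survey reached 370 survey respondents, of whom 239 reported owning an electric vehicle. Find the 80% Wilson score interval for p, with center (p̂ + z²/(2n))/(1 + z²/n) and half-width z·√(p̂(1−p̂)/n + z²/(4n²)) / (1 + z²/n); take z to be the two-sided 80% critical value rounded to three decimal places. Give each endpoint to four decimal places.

(0.6135, 0.6771)

Here p̂ = 239/370 = 0.64595 and z = 1.282 (z² = 1.643524).
Denominator 1 + z²/n = 1 + 1.643524/370 = 1.004442.
Center = (0.64595 + 0.002221)/1.004442 = 0.64530.
Radicand: p̂(1−p̂)/n + z²/(4n²) = 0.000618108 + 0.000003001 = 0.000621109.
Half-width = z·√(radicand)/denom = 1.282·0.024922/1.004442 = 0.03181.
Interval: 0.64530 ± 0.03181 → (0.6135, 0.6771).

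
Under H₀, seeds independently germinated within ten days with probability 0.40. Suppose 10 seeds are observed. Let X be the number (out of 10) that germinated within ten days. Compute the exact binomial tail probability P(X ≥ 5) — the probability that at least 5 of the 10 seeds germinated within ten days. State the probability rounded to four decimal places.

P = 0.3669

X is binomial with n = 10 and p = 0.40.
P(X ≥ 5) = Σ_{j=5}^{10} C(10,j)·0.40^j·0.60^{10−j}.
= 0.200658 + 0.111477 + 0.042467 + 0.010617 + 0.001573 + 0.000105 = 0.3669.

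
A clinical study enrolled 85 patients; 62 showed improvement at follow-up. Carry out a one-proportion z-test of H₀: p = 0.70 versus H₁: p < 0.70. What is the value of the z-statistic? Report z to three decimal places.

With x = 62 successes in n = 85, p̂ = 0.72941.
Under H₀, SE = √(p₀(1−p₀)/n) = √(0.70·0.30/85) = √0.002470588 = 0.049705.
z = (p̂ − p₀)/SE = (0.72941 − 0.70)/0.049705 = 0.592.

z = 0.592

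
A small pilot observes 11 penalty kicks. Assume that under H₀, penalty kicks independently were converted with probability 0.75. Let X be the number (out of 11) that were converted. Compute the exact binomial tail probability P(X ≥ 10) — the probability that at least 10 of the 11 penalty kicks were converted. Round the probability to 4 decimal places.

P = 0.1971

X ~ Binomial(n=11, p=0.75).
P(X ≥ 10) = C(11,10)·0.75^10·0.25^1 + C(11,11)·0.75^11·0.25^0.
= 0.154862 + 0.042235 = 0.1971.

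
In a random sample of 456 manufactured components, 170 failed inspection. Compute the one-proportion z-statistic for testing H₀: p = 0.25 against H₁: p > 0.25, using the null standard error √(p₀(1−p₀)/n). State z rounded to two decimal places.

With x = 170 successes in n = 456, p̂ = 0.37281.
Null standard error: √(0.25·0.75/456) = √0.000411184 = 0.020278.
z = (0.37281 − 0.25)/0.020278 = 0.12281/0.020278 = 6.06.

z = 6.06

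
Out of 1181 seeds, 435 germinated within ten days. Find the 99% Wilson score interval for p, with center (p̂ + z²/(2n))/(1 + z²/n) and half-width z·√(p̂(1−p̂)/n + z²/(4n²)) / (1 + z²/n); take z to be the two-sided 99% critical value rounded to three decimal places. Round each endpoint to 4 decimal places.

p̂ = 435/1181 = 0.36833; z = 2.576, so z² = 6.635776.
Denominator 1 + z²/n = 1 + 6.635776/1181 = 1.005619.
Adjusted center: (0.36833 + z²/(2n))/1.005619 = 0.36907.
Radicand: p̂(1−p̂)/n + z²/(4n²) = 0.000197006 + 0.000001189 = 0.000198195.
Half-width = z·√(radicand)/denom = 2.576·0.014078/1.005619 = 0.03606.
Interval: 0.36907 ± 0.03606 → (0.3330, 0.4051).

(0.3330, 0.4051)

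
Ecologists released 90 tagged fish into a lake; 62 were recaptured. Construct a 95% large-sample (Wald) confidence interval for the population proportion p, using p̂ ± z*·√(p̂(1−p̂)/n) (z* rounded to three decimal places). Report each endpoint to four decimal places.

(0.5932, 0.7845)

p̂ = 62/90 = 0.68889.
Standard error of p̂: √(0.214321/90) = √0.002381344 = 0.048799.
z* = 1.960 at the 95% level.
Margin of error: 1.960 × 0.048799 = 0.09565.
CI: 0.68889 ± 0.09565 = (0.5932, 0.7845).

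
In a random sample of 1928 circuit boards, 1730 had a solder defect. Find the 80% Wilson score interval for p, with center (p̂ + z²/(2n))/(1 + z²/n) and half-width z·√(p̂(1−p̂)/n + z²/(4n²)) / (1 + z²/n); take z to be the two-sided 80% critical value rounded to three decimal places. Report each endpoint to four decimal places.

(0.8881, 0.9058)

Here p̂ = 1730/1928 = 0.89730 and z = 1.282 (z² = 1.643524).
1 + z²/n = 1.000852.
Adjusted center: (0.89730 + z²/(2n))/1.000852 = 0.89696.
Radicand: p̂(1−p̂)/n + z²/(4n²) = 0.000047796 + 0.000000111 = 0.000047907.
Half-width = 1.282·√0.000047907/1.000852 = 0.00887.
So the interval runs from 0.8881 to 0.9058.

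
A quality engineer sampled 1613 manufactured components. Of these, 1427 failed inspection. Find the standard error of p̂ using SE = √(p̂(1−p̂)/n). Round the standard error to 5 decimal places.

SE = 0.00795

The sample proportion is 1427/1613 = 0.88469.
p̂(1−p̂) = 0.88469·0.11531 = 0.102014.
SE = √(0.102014/1613) = 0.00795.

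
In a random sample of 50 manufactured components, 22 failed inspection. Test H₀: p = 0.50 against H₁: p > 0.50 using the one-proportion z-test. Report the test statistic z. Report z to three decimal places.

z = -0.849

With x = 22 successes in n = 50, p̂ = 0.44000.
Under H₀, SE = √(p₀(1−p₀)/n) = √(0.50·0.50/50) = √0.005000000 = 0.070711.
z = (p̂ − p₀)/SE = (0.44000 − 0.50)/0.070711 = -0.849.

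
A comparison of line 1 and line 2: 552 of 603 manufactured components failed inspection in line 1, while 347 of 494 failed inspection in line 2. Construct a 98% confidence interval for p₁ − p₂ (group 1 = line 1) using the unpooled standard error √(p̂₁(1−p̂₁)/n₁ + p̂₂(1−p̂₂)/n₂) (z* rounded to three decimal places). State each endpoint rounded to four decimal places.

p̂₁ = 552/603 = 0.91542, p̂₂ = 347/494 = 0.70243; p̂₁ − p̂₂ = 0.21299.
Unpooled SE = √(p̂₁(1−p̂₁)/n₁ + p̂₂(1−p̂₂)/n₂) = √(0.000128398 + 0.000423122) = 0.023484.
z* = 2.326 at the 98% level. Margin = 2.326·0.023484 = 0.05462.
Interval: 0.21299 ± 0.05462 → (0.1584, 0.2676).

(0.1584, 0.2676)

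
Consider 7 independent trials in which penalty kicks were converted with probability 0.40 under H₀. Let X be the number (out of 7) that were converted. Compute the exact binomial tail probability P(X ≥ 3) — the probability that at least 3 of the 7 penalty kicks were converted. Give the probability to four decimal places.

X ~ Binomial(n=7, p=0.40).
P(X ≥ 3) = Σ_{j=3}^{7} C(7,j)·0.40^j·0.60^{7−j}.
= 0.290304 + 0.193536 + 0.077414 + 0.017203 + 0.001638 = 0.5801.

P = 0.5801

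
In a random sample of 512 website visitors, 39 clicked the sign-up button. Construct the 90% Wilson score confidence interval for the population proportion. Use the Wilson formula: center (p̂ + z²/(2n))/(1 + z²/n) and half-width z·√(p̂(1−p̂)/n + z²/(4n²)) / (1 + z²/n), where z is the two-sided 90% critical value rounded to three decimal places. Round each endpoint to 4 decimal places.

(0.0590, 0.0978)

p̂ = 39/512 = 0.07617; z = 1.645, so z² = 2.706025.
Denominator 1 + z²/n = 1 + 2.706025/512 = 1.005285.
Center = (0.07617 + 0.002643)/1.005285 = 0.07840.
Radicand: p̂(1−p̂)/n + z²/(4n²) = 0.000137441 + 0.000002581 = 0.000140022.
Half-width = 1.645·√0.000140022/1.005285 = 0.01936.
Interval: 0.07840 ± 0.01936 → (0.0590, 0.0978).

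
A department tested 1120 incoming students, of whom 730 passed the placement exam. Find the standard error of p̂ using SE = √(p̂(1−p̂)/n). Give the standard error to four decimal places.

p̂ = 730/1120 = 0.65179.
p̂(1−p̂) = 0.226960.
SE = √(0.226960/1120) = √0.000202643 = 0.0142.

SE = 0.0142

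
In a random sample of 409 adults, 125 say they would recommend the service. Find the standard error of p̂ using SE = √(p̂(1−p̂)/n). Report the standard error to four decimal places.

SE = 0.0228

Sample proportion p̂ = 125/409 = 0.30562.
p̂(1−p̂) = 0.212216.
SE = √(0.212216/409) = √0.000518866 = 0.0228.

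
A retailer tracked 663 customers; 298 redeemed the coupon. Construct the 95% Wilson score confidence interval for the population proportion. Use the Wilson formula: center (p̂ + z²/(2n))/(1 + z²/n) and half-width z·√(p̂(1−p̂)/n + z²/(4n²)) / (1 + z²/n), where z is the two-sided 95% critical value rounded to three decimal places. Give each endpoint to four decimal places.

(0.4120, 0.4875)

p̂ = 298/663 = 0.44947; z = 1.960, so z² = 3.841600.
Denominator 1 + z²/n = 1 + 3.841600/663 = 1.005794.
Adjusted center: (0.44947 + z²/(2n))/1.005794 = 0.44976.
Radicand: p̂(1−p̂)/n + z²/(4n²) = 0.000373223 + 0.000002185 = 0.000375408.
Half-width = 1.960·√0.000375408/1.005794 = 0.03776.
So the interval runs from 0.4120 to 0.4875.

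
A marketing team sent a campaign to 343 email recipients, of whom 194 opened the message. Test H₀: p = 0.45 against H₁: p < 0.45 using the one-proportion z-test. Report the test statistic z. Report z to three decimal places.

The sample proportion is 194/343 = 0.56560.
Under H₀, SE = √(p₀(1−p₀)/n) = √(0.45·0.55/343) = √0.000721574 = 0.026862.
Test statistic: z = 0.11560/0.026862 = 4.303.

z = 4.303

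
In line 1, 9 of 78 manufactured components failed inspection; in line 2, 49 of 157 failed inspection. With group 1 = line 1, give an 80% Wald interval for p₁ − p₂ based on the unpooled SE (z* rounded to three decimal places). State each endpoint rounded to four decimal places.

p̂₁ = 9/78 = 0.11538, p̂₂ = 49/157 = 0.31210; p̂₁ − p̂₂ = -0.19672.
Unpooled SE = √(p̂₁(1−p̂₁)/n₁ + p̂₂(1−p̂₂)/n₂) = √(0.001308603 + 0.001367480) = 0.051731.
z* = 1.282 at the 80% level. Margin of error = 0.06632.
So the interval runs from -0.2630 to -0.1304.

(-0.2630, -0.1304)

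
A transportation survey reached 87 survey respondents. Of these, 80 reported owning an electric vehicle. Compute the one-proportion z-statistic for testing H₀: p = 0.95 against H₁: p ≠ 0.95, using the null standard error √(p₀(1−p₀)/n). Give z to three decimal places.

z = -1.304

The sample proportion is 80/87 = 0.91954.
SE₀ = √(0.95·0.05/87) = 0.023366.
z = (p̂ − p₀)/SE = (0.91954 − 0.95)/0.023366 = -1.304.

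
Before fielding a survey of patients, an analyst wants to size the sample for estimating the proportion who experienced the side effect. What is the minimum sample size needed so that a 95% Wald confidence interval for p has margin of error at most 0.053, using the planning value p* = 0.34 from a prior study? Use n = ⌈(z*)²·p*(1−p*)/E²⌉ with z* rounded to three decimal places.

n = 307

For 95% confidence, z* = 1.960.
p*(1−p*) = 0.34·0.66 = 0.2244.
Required n before rounding: 3.841600 × 0.2244 / 0.053² = 306.890.
⌈306.890⌉ = 307.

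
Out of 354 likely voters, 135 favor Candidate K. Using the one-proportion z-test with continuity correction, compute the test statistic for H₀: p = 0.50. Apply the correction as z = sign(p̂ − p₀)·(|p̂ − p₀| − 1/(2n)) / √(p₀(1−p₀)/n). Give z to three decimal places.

z = -4.411

p̂ = 135/354 = 0.38136. p̂ − p₀ = -0.118644.
Continuity correction 1/(2n) = 1/708 = 0.001412.
Corrected numerator: |-0.118644| − 0.001412 = 0.117232.
Under H₀, SE = √(p₀(1−p₀)/n) = √(0.50·0.50/354) = √0.000706215 = 0.026575.
z = (−)0.117232/0.026575 = -4.411.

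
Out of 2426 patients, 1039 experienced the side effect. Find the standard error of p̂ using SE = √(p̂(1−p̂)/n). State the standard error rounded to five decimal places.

SE = 0.01005

p̂ = 1039/2426 = 0.42828.
p̂(1−p̂) = 0.42828·0.57172 = 0.244856.
SE = √(0.244856/2426) = 0.01005.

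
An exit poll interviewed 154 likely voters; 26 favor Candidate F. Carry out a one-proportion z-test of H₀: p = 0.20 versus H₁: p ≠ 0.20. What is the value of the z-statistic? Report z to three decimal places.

Sample proportion p̂ = 26/154 = 0.16883.
Under H₀, SE = √(p₀(1−p₀)/n) = √(0.20·0.80/154) = √0.001038961 = 0.032233.
Test statistic: z = -0.03117/0.032233 = -0.967.

z = -0.967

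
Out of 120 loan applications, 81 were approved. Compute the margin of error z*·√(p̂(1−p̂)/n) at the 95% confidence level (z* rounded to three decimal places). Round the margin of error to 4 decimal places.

Sample proportion p̂ = 81/120 = 0.67500.
SE = √(p̂(1−p̂)/n) = √(0.219375/120) = 0.042757.
For 95% confidence, z* = 1.960.
Margin of error = z*·SE = 1.960 × 0.042757 = 0.0838.

ME = 0.0838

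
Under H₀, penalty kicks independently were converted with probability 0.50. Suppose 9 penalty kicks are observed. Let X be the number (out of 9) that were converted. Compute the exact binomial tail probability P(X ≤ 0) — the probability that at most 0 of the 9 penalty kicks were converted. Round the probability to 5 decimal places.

P = 0.00195

X ~ Binomial(n=9, p=0.50).
P(X ≤ 0) = C(9,0)·0.50^0·0.50^9.
= 0.001953 = 0.00195.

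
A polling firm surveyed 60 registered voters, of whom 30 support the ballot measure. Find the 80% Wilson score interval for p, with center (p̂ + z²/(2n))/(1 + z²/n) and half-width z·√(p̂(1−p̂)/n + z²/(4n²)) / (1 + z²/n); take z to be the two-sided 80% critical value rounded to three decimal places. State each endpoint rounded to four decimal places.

(0.4184, 0.5816)

Here p̂ = 30/60 = 0.50000 and z = 1.282 (z² = 1.643524).
1 + z²/n = 1.027392.
Center = (0.50000 + 0.013696)/1.027392 = 0.50000.
Radicand: p̂(1−p̂)/n + z²/(4n²) = 0.004166667 + 0.000114134 = 0.004280801.
Half-width = 1.282·√0.004280801/1.027392 = 0.08164.
Interval: 0.50000 ± 0.08164 → (0.4184, 0.5816).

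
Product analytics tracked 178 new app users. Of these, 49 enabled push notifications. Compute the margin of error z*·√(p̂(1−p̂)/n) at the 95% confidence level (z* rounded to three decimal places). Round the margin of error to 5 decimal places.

Sample proportion p̂ = 49/178 = 0.27528.
Standard error of p̂: √(0.199501/178) = √0.001120794 = 0.033478.
For 95% confidence, z* = 1.960.
Margin of error = z*·SE = 1.960 × 0.033478 = 0.06562.

ME = 0.06562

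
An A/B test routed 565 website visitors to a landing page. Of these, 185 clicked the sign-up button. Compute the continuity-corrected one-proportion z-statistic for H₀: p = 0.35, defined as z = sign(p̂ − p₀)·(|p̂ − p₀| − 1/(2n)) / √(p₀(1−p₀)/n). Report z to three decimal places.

z = -1.080

The sample proportion is 185/565 = 0.32743. p̂ − p₀ = -0.022566.
Continuity correction 1/(2n) = 1/1130 = 0.000885.
Corrected numerator: |-0.022566| − 0.000885 = 0.021681.
SE₀ = √(0.35·0.65/565) = 0.020066.
z = (−)0.021681/0.020066 = -1.080.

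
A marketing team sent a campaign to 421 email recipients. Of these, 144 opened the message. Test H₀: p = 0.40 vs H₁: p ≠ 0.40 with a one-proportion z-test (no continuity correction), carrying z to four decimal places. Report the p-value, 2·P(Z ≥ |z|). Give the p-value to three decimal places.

The sample proportion is 144/421 = 0.34204.
SE₀ = √(0.40·0.60/421) = 0.023876.
Test statistic (full precision, shown to 4 dp): z = (144/421 − 0.40)/SE₀ ≈ -2.4274.
p-value = 2·P(Z ≥ |z|) with z = -2.4274 → 0.015.

p-value = 0.015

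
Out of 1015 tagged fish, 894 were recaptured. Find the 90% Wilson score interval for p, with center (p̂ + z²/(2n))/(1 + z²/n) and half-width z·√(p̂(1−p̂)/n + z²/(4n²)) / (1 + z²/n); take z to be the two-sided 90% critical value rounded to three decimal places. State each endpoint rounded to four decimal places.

(0.8630, 0.8965)

Here p̂ = 894/1015 = 0.88079 and z = 1.645 (z² = 2.706025).
1 + z²/n = 1.002666.
Adjusted center: (0.88079 + z²/(2n))/1.002666 = 0.87978.
Radicand: p̂(1−p̂)/n + z²/(4n²) = 0.000103449 + 0.000000657 = 0.000104106.
Half-width = z·√(radicand)/denom = 1.645·0.010203/1.002666 = 0.01674.
So the interval runs from 0.8630 to 0.8965.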